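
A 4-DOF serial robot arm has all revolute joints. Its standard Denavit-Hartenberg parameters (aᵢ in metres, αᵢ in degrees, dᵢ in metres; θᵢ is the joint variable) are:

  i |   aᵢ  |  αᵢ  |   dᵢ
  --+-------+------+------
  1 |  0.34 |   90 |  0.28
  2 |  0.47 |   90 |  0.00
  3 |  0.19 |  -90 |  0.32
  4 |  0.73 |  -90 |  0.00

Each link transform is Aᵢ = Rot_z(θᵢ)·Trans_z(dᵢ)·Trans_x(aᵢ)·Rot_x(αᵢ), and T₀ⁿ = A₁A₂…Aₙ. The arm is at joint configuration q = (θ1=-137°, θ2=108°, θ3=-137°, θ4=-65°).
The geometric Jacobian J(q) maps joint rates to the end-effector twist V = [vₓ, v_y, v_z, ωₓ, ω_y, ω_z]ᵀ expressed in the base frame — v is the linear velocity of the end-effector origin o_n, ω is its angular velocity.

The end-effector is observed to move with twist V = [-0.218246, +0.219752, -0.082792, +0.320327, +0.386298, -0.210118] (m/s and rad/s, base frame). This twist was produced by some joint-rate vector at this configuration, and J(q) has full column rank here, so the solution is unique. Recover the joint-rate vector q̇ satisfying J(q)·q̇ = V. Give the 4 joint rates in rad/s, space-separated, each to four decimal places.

o_n = [-0.6757, -1.0950, 0.6836]
J₁: ẑ×o_n = [1.0950, -0.6757, 0.0000], ω = ẑ
J2: z=[-0.6820, 0.7314, 0.0000] o=[-0.2487, -0.2319, 0.2800] → [0.2952, 0.2752, 0.9010, -0.6820, 0.7314, 0.0000]
J3: z=[-0.6956, -0.6486, 0.3090] o=[-0.1424, -0.1328, 0.7270] → [0.3255, -0.1950, 0.3233, -0.6956, -0.6486, 0.3090]
J4: z=[0.6529, -0.3911, 0.6486] o=[-0.3080, -0.4644, 0.6937] → [0.4130, -0.2319, -0.5555, 0.6529, -0.3911, 0.6486]
q̇ = J⁺·V = [-0.1660, 0.1840, -0.4870, 0.1640]

-0.1660 0.1840 -0.4870 0.1640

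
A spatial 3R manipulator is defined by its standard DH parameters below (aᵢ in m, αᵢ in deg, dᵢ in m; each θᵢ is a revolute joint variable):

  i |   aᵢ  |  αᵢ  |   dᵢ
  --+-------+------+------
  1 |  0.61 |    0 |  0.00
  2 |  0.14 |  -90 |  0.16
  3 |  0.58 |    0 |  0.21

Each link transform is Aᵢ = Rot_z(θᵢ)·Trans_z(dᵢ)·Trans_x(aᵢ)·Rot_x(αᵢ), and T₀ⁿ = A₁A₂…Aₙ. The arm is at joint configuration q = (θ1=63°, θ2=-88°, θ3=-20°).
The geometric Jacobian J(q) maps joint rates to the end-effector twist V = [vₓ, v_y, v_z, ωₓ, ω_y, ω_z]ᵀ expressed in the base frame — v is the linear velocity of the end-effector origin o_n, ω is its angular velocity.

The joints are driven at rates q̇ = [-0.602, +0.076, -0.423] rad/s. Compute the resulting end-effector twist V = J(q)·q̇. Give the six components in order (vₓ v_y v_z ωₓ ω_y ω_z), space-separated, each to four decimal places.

o_n = [0.9865, 0.4443, 0.3584]
J₁: ẑ×o_n = [-0.4443, 0.9865, 0.0000], ω = ẑ
J2: z=[0.0000, 0.0000, 1.0000] o=[0.2769, 0.5435, 0.0000] → [0.0992, 0.7096, -0.0000, 0.0000, 0.0000, 1.0000]
J3: z=[0.4226, 0.9063, 0.0000] o=[0.4038, 0.4843, 0.1600] → [0.1798, -0.0838, -0.5450, 0.4226, 0.9063, 0.0000]
V = J·q̇ = [0.1990, -0.5045, 0.2305, -0.1788, -0.3834, -0.5260]

0.1990 -0.5045 0.2305 -0.1788 -0.3834 -0.5260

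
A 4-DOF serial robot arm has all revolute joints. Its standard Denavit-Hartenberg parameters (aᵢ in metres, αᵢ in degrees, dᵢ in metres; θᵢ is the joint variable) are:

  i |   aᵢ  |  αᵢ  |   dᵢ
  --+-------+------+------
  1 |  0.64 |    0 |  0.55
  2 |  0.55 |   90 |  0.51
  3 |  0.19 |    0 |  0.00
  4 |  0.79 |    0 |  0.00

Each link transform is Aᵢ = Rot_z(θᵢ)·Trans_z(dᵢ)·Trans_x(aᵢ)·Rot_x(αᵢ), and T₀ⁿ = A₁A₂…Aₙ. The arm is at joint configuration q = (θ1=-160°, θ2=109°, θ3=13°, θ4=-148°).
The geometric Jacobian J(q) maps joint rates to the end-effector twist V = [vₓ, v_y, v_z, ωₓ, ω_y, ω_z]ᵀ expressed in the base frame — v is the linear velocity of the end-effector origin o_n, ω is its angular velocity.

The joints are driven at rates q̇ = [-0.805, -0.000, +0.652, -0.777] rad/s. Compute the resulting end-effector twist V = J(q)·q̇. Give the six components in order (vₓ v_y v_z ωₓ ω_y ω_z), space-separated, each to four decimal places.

o_n = [-0.4903, -0.3561, 0.5441]
J₁: ẑ×o_n = [0.3561, -0.4903, 0.0000], ω = ẑ
J2: z=[0.0000, 0.0000, 1.0000] o=[-0.6014, -0.2189, 0.5500] → [0.1372, 0.1111, -0.0000, 0.0000, 0.0000, 1.0000]
J3: z=[-0.7771, -0.6293, 0.0000] o=[-0.2553, -0.6463, 1.0600] → [0.3246, -0.4009, -0.3735, -0.7771, -0.6293, 0.0000]
J4: z=[-0.7771, -0.6293, 0.0000] o=[-0.1388, -0.7902, 1.1027] → [0.3515, -0.4341, -0.5586, -0.7771, -0.6293, 0.0000]
V = J·q̇ = [-0.3481, 0.4706, 0.1905, 0.0971, 0.0787, -0.8050]

-0.3481 0.4706 0.1905 0.0971 0.0787 -0.8050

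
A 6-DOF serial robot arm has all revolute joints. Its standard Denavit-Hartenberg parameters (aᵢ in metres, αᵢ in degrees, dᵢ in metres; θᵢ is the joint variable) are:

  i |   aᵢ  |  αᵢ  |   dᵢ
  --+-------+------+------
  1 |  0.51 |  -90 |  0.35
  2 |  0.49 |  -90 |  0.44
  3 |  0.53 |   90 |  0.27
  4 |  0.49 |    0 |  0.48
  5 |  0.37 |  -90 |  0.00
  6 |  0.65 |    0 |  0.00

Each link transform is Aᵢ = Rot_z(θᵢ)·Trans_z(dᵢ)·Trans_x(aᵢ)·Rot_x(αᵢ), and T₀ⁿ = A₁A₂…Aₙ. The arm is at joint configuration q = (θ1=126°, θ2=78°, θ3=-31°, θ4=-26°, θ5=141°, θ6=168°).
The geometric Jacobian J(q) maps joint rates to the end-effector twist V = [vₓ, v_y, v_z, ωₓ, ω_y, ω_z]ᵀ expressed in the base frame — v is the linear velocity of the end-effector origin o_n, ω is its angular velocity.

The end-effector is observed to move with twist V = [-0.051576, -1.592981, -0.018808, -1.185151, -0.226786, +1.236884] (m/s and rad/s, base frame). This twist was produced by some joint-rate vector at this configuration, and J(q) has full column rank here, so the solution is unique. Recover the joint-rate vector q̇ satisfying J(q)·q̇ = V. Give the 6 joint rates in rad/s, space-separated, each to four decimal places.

0.1100 0.8060 -0.4070 0.2410 0.5170 0.7790

o_n = [-1.6044, 0.0080, -0.8248]
J₁: ẑ×o_n = [-0.0080, -1.6044, 0.0000], ω = ẑ
J2: z=[-0.8090, -0.5878, 0.0000] o=[-0.2998, 0.4126, 0.3500] → [0.6905, -0.9504, -0.4395, -0.8090, -0.5878, 0.0000]
J3: z=[0.5749, -0.7913, -0.2079] o=[-0.7156, 0.2364, -0.1293] → [0.5029, 0.5846, -0.8346, 0.5749, -0.7913, -0.2079]
J4: z=[-0.6305, -0.5905, 0.5038] o=[-0.8367, -0.0613, -0.6298] → [0.0802, -0.5097, -0.4970, -0.6305, -0.5905, 0.5038]
J5: z=[-0.6305, -0.5905, 0.5038] o=[-1.4925, -0.2446, -0.7126] → [-0.0610, -0.1271, -0.2253, -0.6305, -0.5905, 0.5038]
J6: z=[0.2296, 0.4781, 0.8477] o=[-1.2182, -0.4851, -0.6512] → [-0.5011, -0.2875, 0.2979, 0.2296, 0.4781, 0.8477]
q̇ = J⁺·V = [0.1100, 0.8060, -0.4070, 0.2410, 0.5170, 0.7790]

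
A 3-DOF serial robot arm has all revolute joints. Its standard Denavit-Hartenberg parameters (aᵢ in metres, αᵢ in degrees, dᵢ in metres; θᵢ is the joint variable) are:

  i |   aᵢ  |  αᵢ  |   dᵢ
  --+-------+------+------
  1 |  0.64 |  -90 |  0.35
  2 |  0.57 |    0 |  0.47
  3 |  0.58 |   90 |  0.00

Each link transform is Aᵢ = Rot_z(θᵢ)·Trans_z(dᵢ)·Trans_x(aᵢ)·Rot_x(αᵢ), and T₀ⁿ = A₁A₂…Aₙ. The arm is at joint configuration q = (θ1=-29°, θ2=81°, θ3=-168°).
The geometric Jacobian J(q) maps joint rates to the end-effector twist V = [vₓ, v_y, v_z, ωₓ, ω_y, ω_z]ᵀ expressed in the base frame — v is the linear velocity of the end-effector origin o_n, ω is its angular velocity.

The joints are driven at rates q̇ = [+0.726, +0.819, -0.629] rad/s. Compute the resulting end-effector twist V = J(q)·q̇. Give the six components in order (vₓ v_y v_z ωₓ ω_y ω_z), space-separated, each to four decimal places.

-0.3381 0.8179 -0.0788 0.0921 0.1662 0.7260

o_n = [0.8922, 0.0428, 0.3662]
J₁: ẑ×o_n = [-0.0428, 0.8922, 0.0000], ω = ẑ
J2: z=[0.4848, 0.8746, 0.0000] o=[0.5598, -0.3103, 0.3500] → [0.0142, -0.0079, -0.1195, 0.4848, 0.8746, 0.0000]
J3: z=[0.4848, 0.8746, 0.0000] o=[0.8656, 0.0576, -0.2130] → [0.5066, -0.2808, -0.0304, 0.4848, 0.8746, 0.0000]
V = J·q̇ = [-0.3381, 0.8179, -0.0788, 0.0921, 0.1662, 0.7260]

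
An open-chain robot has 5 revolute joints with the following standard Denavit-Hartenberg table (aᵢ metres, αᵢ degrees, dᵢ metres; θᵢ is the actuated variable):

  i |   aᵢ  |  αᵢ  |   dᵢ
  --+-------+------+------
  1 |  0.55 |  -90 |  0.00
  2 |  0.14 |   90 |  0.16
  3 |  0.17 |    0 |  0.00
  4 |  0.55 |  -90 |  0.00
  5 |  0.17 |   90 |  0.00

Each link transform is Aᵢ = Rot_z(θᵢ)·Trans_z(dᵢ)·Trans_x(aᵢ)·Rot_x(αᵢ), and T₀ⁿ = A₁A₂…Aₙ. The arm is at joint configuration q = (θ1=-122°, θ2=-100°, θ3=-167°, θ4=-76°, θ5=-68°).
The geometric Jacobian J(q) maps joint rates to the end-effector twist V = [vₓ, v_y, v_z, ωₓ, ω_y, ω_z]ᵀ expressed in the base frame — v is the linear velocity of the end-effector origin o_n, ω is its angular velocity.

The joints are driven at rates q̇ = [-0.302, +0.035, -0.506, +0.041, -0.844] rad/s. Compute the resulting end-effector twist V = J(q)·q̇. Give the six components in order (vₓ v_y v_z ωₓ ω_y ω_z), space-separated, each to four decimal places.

-0.0799 -0.0518 0.2851 0.1812 -0.4992 0.5193

o_n = [0.3298, -0.7339, -0.3270]
J₁: ẑ×o_n = [0.7339, 0.3298, -0.0000], ω = ẑ
J2: z=[0.8480, -0.5299, 0.0000] o=[-0.2915, -0.4664, 0.0000] → [0.1733, 0.2773, 0.1024, 0.8480, -0.5299, 0.0000]
J3: z=[0.5219, 0.8352, -0.1736] o=[-0.1429, -0.5306, 0.1379] → [-0.4235, 0.1605, -0.5008, 0.5219, 0.8352, -0.1736]
J4: z=[0.5219, 0.8352, -0.1736] o=[-0.1906, -0.5347, -0.0253] → [-0.2866, 0.0671, -0.5385, 0.5219, 0.8352, -0.1736]
J5: z=[-0.4670, 0.1094, -0.8775] o=[0.2021, -0.8312, -0.2712] → [0.0793, -0.1381, -0.0594, -0.4670, 0.1094, -0.8775]
V = J·q̇ = [-0.0799, -0.0518, 0.2851, 0.1812, -0.4992, 0.5193]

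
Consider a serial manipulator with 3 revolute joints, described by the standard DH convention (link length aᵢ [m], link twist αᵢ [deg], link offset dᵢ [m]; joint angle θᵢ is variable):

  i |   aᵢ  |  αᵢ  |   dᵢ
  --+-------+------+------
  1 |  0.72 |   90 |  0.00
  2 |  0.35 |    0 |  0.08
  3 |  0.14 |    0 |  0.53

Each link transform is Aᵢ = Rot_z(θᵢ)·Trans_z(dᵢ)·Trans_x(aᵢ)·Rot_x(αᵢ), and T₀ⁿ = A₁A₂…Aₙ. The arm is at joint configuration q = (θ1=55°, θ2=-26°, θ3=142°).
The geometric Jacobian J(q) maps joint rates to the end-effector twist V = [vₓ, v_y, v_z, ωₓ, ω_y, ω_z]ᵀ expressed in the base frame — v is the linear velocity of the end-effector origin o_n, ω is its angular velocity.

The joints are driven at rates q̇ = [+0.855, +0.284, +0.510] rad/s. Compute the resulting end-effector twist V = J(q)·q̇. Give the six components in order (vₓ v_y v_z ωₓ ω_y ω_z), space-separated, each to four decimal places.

o_n = [1.0579, 0.4473, -0.0276]
J₁: ẑ×o_n = [-0.4473, 1.0579, 0.0000], ω = ẑ
J2: z=[0.8192, -0.5736, 0.0000] o=[0.4130, 0.5898, 0.0000] → [0.0158, 0.0226, 0.2532, 0.8192, -0.5736, 0.0000]
J3: z=[0.8192, -0.5736, 0.0000] o=[0.6589, 0.8016, -0.1534] → [-0.0722, -0.1031, -0.0614, 0.8192, -0.5736, 0.0000]
V = J·q̇ = [-0.4148, 0.8583, 0.0406, 0.6504, -0.4554, 0.8550]

-0.4148 0.8583 0.0406 0.6504 -0.4554 0.8550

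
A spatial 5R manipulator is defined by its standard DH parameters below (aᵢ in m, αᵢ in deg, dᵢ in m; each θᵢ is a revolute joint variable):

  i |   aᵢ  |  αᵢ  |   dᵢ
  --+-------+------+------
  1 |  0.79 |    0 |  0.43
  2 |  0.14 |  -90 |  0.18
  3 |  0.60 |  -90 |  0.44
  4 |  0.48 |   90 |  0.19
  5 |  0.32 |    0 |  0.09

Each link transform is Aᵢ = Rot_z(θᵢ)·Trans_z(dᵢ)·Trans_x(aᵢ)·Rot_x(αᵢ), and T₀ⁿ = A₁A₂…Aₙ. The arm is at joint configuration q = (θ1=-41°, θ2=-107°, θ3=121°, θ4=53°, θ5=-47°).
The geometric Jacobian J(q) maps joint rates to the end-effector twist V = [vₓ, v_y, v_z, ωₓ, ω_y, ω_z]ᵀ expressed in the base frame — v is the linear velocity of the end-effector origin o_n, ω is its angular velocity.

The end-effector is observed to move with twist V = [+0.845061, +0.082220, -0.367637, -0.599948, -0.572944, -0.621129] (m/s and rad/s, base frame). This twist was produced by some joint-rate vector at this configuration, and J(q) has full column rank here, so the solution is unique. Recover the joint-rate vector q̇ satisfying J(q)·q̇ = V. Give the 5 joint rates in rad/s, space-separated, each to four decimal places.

o_n = [0.8888, -0.2606, -0.3488]
J₁: ẑ×o_n = [0.2606, 0.8888, -0.0000], ω = ẑ
J2: z=[0.0000, 0.0000, 1.0000] o=[0.5962, -0.5183, 0.4300] → [-0.2577, 0.2926, 0.0000, 0.0000, 0.0000, 1.0000]
J3: z=[0.5299, -0.8480, 0.0000] o=[0.4775, -0.5925, 0.6100] → [0.8131, 0.5081, 0.5247, 0.5299, -0.8480, 0.0000]
J4: z=[0.7269, 0.4542, 0.5150] o=[0.9727, -0.8019, 0.0957] → [-0.4807, 0.2799, 0.4316, 0.7269, 0.4542, 0.5150]
J5: z=[0.6677, -0.2924, -0.6846] o=[1.0339, -0.3116, -0.0541] → [0.1211, 0.2961, -0.0083, 0.6677, -0.2924, -0.6846]
q̇ = J⁺·V = [0.4860, -0.5370, 0.1150, -0.9900, 0.0880]

0.4860 -0.5370 0.1150 -0.9900 0.0880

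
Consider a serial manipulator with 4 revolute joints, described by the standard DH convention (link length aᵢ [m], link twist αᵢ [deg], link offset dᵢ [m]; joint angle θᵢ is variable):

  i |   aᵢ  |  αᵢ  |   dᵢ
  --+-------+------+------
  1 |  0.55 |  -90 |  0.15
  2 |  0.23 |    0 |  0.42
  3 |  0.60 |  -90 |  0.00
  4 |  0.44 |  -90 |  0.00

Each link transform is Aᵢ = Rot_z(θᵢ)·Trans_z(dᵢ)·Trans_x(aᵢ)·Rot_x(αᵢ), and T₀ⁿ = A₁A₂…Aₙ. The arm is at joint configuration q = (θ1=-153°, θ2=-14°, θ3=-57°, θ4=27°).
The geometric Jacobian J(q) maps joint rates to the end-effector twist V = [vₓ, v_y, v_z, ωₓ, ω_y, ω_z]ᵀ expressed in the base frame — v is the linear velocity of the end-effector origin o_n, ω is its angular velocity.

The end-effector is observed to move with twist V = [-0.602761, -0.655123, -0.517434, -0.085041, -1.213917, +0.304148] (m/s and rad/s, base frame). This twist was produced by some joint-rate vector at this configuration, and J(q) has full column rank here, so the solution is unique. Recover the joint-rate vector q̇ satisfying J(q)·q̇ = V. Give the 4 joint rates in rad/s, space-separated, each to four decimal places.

0.5200 0.2480 0.7950 0.6630

o_n = [-0.8767, -0.6939, 1.1436]
J₁: ẑ×o_n = [0.6939, -0.8767, 0.0000], ω = ẑ
J2: z=[0.4540, -0.8910, 0.0000] o=[-0.4901, -0.2497, 0.1500] → [-0.8853, -0.4511, -0.5461, 0.4540, -0.8910, 0.0000]
J3: z=[0.4540, -0.8910, 0.0000] o=[-0.4982, -0.7252, 0.2056] → [-0.8358, -0.4258, -0.3230, 0.4540, -0.8910, 0.0000]
J4: z=[-0.8425, -0.4293, -0.3256] o=[-0.6723, -0.8139, 0.7730] → [-0.1200, 0.3788, -0.1889, -0.8425, -0.4293, -0.3256]
q̇ = J⁺·V = [0.5200, 0.2480, 0.7950, 0.6630]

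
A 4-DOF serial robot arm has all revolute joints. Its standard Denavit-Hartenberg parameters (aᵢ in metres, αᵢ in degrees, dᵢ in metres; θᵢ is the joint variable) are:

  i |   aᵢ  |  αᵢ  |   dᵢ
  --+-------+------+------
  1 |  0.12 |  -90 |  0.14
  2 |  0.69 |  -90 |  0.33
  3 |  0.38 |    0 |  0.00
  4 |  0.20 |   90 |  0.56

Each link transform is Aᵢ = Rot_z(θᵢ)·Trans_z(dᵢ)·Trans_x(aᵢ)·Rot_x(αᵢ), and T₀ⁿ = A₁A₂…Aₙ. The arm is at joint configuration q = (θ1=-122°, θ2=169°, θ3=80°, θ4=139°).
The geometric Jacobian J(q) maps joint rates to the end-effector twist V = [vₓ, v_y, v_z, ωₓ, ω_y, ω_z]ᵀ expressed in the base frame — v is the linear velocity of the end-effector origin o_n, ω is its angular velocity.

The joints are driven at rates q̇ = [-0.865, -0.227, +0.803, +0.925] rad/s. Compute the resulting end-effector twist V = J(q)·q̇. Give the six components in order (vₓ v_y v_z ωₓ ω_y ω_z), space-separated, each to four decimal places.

0.5774 -0.4237 -0.1422 -0.0178 0.3999 0.8313

o_n = [0.3747, 0.4455, 0.5751]
J₁: ẑ×o_n = [-0.4455, 0.3747, 0.0000], ω = ẑ
J2: z=[0.8480, -0.5299, 0.0000] o=[-0.0636, -0.1018, 0.1400] → [-0.2306, -0.3690, 0.6964, 0.8480, -0.5299, 0.0000]
J3: z=[0.1011, 0.1618, 0.9816] o=[0.5752, 0.2978, 0.0083] → [-0.0533, -0.2542, 0.0474, 0.1011, 0.1618, 0.9816]
J4: z=[0.1011, 0.1618, 0.9816] o=[0.2922, 0.5510, -0.0042] → [0.1973, 0.0224, -0.0240, 0.1011, 0.1618, 0.9816]
V = J·q̇ = [0.5774, -0.4237, -0.1422, -0.0178, 0.3999, 0.8313]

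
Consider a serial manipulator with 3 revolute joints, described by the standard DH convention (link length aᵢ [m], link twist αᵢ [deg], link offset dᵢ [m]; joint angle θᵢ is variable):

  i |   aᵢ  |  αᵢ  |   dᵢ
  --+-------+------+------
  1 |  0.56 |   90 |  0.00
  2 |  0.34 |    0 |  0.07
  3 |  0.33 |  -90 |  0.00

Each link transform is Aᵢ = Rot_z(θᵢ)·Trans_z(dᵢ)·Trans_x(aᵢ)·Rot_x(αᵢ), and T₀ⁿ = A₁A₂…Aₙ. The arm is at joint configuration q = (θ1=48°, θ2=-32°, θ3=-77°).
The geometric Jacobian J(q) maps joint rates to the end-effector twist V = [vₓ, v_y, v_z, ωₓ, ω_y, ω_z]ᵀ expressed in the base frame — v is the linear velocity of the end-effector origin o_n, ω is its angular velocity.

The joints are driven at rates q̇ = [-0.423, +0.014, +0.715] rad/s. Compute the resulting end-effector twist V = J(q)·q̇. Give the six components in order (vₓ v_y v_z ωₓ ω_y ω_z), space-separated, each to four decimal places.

0.3670 -0.0608 -0.0743 0.5418 -0.4878 -0.4230

o_n = [0.5478, 0.5038, -0.4922]
J₁: ẑ×o_n = [-0.5038, 0.5478, 0.0000], ω = ẑ
J2: z=[0.7431, -0.6691, 0.0000] o=[0.3747, 0.4162, 0.0000] → [0.3293, 0.3658, 0.1809, 0.7431, -0.6691, 0.0000]
J3: z=[0.7431, -0.6691, 0.0000] o=[0.6197, 0.5836, -0.1802] → [0.2088, 0.2319, -0.1074, 0.7431, -0.6691, 0.0000]
V = J·q̇ = [0.3670, -0.0608, -0.0743, 0.5418, -0.4878, -0.4230]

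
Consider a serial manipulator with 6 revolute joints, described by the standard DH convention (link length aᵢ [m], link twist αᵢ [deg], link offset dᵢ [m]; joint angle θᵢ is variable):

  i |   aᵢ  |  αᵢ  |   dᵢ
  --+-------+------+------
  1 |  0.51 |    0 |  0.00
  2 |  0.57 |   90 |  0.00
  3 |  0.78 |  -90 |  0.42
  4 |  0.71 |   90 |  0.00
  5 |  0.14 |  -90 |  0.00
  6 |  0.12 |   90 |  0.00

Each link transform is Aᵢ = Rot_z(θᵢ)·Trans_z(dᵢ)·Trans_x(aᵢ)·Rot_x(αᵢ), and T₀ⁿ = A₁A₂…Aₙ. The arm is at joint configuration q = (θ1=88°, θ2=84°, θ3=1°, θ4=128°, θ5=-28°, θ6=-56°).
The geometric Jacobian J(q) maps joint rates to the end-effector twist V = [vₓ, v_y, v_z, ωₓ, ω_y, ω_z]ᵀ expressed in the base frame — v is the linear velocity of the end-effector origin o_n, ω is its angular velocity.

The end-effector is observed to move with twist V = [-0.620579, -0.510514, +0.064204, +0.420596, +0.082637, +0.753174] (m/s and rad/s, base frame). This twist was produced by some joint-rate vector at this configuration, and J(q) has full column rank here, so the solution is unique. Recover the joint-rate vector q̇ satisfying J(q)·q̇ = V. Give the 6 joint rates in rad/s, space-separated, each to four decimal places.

0.7100 -0.3550 0.4240 -0.4760 -0.1390 0.9980

o_n = [-0.9020, 0.2907, -0.0918]
J₁: ẑ×o_n = [-0.2907, -0.9020, 0.0000], ω = ẑ
J2: z=[0.0000, 0.0000, 1.0000] o=[0.0178, 0.5097, 0.0000] → [0.2190, -0.9198, 0.0000, 0.0000, 0.0000, 1.0000]
J3: z=[0.1392, 0.9903, 0.0000] o=[-0.5467, 0.5890, 0.0000] → [-0.0909, 0.0128, 0.3103, 0.1392, 0.9903, 0.0000]
J4: z=[0.0173, -0.0024, 0.9998] o=[-1.2605, 1.1135, 0.0136] → [0.8229, 0.3603, -0.0133, 0.0173, -0.0024, 0.9998]
J5: z=[-0.8659, -0.5000, 0.0138] o=[-0.9056, 0.4986, 0.0060] → [0.0518, -0.0846, 0.1818, -0.8659, -0.5000, 0.0138]
J6: z=[0.2500, -0.4087, 0.8778] o=[-0.8449, 0.3917, -0.0611] → [0.1012, -0.0424, -0.0486, 0.2500, -0.4087, 0.8778]
q̇ = J⁺·V = [0.7100, -0.3550, 0.4240, -0.4760, -0.1390, 0.9980]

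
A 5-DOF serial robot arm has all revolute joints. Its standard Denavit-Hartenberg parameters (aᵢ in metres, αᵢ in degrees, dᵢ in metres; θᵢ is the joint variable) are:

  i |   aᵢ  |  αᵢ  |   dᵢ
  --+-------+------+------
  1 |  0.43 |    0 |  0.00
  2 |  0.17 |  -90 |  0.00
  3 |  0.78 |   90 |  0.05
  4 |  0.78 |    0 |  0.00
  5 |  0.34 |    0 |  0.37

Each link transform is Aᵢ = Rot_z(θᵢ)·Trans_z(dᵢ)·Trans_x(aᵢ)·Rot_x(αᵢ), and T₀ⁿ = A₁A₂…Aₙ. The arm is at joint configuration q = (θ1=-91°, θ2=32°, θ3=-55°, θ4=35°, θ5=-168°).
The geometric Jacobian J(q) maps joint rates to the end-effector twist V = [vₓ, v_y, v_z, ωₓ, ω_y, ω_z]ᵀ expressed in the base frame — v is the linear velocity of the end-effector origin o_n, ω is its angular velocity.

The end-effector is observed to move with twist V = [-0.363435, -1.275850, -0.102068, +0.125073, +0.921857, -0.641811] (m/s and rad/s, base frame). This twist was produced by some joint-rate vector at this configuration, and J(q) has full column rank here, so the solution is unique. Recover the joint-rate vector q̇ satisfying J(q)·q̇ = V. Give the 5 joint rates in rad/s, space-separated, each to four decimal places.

-0.6650 -0.4850 0.5820 0.1710 0.7150

o_n = [0.4878, -0.7714, 1.1846]
J₁: ẑ×o_n = [0.7714, 0.4878, -0.0000], ω = ẑ
J2: z=[0.0000, 0.0000, 1.0000] o=[-0.0075, -0.4299, 0.0000] → [0.3414, 0.4953, -0.0000, 0.0000, 0.0000, 1.0000]
J3: z=[0.8572, 0.5150, 0.0000] o=[0.0801, -0.5757, 0.0000] → [0.6101, -1.0154, -0.3778, 0.8572, 0.5150, 0.0000]
J4: z=[-0.4219, 0.7022, 0.5736] o=[0.3533, -0.9334, 0.6389] → [0.2902, 0.3074, -0.1628, -0.4219, 0.7022, 0.5736]
J5: z=[-0.4219, 0.7022, 0.5736] o=[0.9256, -1.0171, 1.1623] → [-0.1253, -0.2417, 0.2037, -0.4219, 0.7022, 0.5736]
q̇ = J⁺·V = [-0.6650, -0.4850, 0.5820, 0.1710, 0.7150]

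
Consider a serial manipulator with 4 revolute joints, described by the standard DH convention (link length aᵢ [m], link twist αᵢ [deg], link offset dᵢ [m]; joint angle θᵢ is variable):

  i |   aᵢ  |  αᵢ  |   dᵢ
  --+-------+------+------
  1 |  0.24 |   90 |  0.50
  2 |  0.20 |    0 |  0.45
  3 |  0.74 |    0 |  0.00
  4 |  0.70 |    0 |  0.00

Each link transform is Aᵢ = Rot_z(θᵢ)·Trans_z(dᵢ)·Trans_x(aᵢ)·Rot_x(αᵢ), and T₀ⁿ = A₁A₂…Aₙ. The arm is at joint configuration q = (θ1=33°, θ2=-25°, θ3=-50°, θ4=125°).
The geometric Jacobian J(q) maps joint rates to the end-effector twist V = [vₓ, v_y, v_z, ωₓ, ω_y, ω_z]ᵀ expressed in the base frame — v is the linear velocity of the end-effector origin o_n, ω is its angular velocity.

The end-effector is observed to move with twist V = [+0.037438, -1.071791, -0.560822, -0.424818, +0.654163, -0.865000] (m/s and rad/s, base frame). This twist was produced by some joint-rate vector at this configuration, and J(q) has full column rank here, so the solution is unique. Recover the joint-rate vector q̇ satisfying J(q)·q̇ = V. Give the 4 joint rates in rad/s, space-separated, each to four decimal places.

-0.8650 -0.3410 -0.4320 -0.0070

o_n = [1.1364, 0.2014, 0.2369]
J₁: ẑ×o_n = [-0.2014, 1.1364, 0.0000], ω = ẑ
J2: z=[0.5446, -0.8387, 0.0000] o=[0.2013, 0.1307, 0.5000] → [0.2206, 0.1433, 0.8227, 0.5446, -0.8387, 0.0000]
J3: z=[0.5446, -0.8387, 0.0000] o=[0.5984, -0.1480, 0.4155] → [0.1497, 0.0972, 0.6415, 0.5446, -0.8387, 0.0000]
J4: z=[0.5446, -0.8387, 0.0000] o=[0.7590, -0.0437, -0.2993] → [-0.4497, -0.2921, 0.4500, 0.5446, -0.8387, 0.0000]
q̇ = J⁺·V = [-0.8650, -0.3410, -0.4320, -0.0070]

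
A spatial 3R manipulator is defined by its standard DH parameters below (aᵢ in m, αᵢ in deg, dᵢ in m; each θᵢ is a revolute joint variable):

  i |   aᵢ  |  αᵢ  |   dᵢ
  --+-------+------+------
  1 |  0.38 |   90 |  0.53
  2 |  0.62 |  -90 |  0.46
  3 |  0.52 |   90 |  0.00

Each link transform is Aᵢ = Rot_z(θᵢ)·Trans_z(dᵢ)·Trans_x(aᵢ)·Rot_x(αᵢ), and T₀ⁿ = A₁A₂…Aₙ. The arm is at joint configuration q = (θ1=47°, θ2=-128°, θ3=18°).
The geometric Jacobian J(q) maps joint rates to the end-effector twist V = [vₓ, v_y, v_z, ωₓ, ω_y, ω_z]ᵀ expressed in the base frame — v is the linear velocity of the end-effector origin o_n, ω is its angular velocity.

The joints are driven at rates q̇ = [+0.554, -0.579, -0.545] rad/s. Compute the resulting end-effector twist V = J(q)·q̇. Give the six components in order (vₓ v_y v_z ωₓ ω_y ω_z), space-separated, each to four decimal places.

o_n = [0.0101, -0.4281, -0.3483]
J₁: ẑ×o_n = [0.4281, 0.0101, -0.0000], ω = ẑ
J2: z=[0.7314, -0.6820, 0.0000] o=[0.2592, 0.2779, 0.5300] → [0.5990, 0.6423, -0.6862, 0.7314, -0.6820, 0.0000]
J3: z=[0.5374, 0.5763, -0.6157] o=[0.3353, -0.3150, 0.0414] → [-0.2942, 0.4096, 0.1266, 0.5374, 0.5763, -0.6157]
V = J·q̇ = [0.0507, -0.5896, 0.3283, -0.7163, 0.0808, 0.8895]

0.0507 -0.5896 0.3283 -0.7163 0.0808 0.8895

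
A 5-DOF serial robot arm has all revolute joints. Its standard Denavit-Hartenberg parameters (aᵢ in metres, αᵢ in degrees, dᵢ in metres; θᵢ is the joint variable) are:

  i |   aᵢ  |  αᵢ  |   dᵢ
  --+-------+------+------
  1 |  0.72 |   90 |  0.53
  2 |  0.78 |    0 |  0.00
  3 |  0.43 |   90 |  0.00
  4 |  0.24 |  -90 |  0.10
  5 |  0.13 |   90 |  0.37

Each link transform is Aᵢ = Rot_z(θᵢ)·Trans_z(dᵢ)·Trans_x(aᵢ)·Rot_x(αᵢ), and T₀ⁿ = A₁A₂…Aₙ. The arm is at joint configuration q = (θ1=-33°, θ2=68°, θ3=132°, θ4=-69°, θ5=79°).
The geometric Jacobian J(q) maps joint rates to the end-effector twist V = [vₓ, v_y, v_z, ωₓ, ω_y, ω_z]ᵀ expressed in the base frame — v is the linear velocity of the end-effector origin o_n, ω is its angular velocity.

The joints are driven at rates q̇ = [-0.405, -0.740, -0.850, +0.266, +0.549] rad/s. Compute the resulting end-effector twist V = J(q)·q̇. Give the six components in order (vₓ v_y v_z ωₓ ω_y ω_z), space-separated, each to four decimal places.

-0.0885 -0.2586 1.0545 0.2786 1.4803 -0.3303

o_n = [0.2333, -0.0149, 0.9296]
J₁: ẑ×o_n = [0.0149, 0.2333, -0.0000], ω = ẑ
J2: z=[-0.5446, -0.8387, 0.0000] o=[0.6038, -0.3921, 0.5300] → [-0.3351, 0.2176, -0.5162, -0.5446, -0.8387, 0.0000]
J3: z=[-0.5446, -0.8387, 0.0000] o=[0.8489, -0.5513, 1.2532] → [0.2714, -0.1763, -0.8084, -0.5446, -0.8387, 0.0000]
J4: z=[-0.2868, 0.1863, 0.9397] o=[0.5100, -0.3312, 1.1061] → [-0.3301, -0.3106, -0.0392, -0.2868, 0.1863, 0.9397]
J5: z=[-0.9309, 0.1772, -0.3193] o=[0.5356, -0.0807, 1.1707] → [-0.0217, -0.1279, -0.0077, -0.9309, 0.1772, -0.3193]
V = J·q̇ = [-0.0885, -0.2586, 1.0545, 0.2786, 1.4803, -0.3303]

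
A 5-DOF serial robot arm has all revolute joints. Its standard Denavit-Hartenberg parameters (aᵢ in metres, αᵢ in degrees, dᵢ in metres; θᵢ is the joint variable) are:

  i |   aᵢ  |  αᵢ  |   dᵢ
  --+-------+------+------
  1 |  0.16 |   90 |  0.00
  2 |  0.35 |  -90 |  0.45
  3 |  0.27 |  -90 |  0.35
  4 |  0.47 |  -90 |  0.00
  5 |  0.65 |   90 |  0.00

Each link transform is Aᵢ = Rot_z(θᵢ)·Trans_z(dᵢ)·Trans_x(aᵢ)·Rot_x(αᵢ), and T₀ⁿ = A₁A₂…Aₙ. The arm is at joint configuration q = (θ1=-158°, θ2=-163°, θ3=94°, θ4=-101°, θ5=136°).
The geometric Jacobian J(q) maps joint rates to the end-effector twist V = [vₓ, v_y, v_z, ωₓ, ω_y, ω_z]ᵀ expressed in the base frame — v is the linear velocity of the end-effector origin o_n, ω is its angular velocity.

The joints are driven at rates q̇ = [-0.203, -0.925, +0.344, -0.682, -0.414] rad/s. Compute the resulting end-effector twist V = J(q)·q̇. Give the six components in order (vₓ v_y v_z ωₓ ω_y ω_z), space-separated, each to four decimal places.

o_n = [0.3931, 0.3202, -0.5655]
J₁: ẑ×o_n = [-0.3202, 0.3931, 0.0000], ω = ẑ
J2: z=[-0.3746, 0.9272, 0.0000] o=[-0.1483, -0.0599, 0.0000] → [-0.5243, -0.2118, -0.6444, -0.3746, 0.9272, 0.0000]
J3: z=[-0.2711, -0.1095, -0.9563] o=[-0.0066, 0.4827, -0.1023] → [-0.1046, -0.5078, 0.0878, -0.2711, -0.1095, -0.9563]
J4: z=[-0.9106, -0.2927, 0.2917] o=[-0.0173, 0.1879, -0.4315] → [0.0006, -0.0023, -0.0004, -0.9106, -0.2927, 0.2917]
J5: z=[0.2544, -0.9534, -0.1625] o=[-0.1703, 0.2225, -0.8746] → [-0.2788, -0.1701, 0.5620, 0.2544, -0.9534, -0.1625]
V = J·q̇ = [0.6290, 0.0135, 0.3939, 0.7690, -0.3010, -0.6636]

0.6290 0.0135 0.3939 0.7690 -0.3010 -0.6636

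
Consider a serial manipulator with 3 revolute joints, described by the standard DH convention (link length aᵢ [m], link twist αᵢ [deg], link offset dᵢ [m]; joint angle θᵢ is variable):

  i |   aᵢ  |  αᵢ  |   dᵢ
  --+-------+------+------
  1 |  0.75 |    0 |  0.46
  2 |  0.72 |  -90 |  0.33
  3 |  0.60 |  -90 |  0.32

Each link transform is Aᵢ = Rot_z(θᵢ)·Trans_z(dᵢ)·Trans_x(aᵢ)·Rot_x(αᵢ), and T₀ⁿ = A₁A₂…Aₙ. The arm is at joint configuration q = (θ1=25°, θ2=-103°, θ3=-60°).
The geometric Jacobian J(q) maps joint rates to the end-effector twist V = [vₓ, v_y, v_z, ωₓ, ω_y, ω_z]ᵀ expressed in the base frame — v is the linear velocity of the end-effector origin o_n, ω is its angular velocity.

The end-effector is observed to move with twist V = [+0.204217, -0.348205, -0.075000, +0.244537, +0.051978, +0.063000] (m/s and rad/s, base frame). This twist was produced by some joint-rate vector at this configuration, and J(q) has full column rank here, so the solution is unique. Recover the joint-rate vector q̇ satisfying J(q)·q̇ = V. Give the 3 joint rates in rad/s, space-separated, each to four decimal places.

o_n = [1.2048, -0.6142, 1.3096]
J₁: ẑ×o_n = [0.6142, 1.2048, -0.0000], ω = ẑ
J2: z=[0.0000, 0.0000, 1.0000] o=[0.6797, 0.3170, 0.4600] → [0.9312, 0.5251, -0.0000, 0.0000, 0.0000, 1.0000]
J3: z=[0.9781, 0.2079, 0.0000] o=[0.8294, -0.3873, 0.7900] → [0.1080, -0.5083, -0.3000, 0.9781, 0.2079, 0.0000]
q̇ = J⁺·V = [-0.3740, 0.4370, 0.2500]

-0.3740 0.4370 0.2500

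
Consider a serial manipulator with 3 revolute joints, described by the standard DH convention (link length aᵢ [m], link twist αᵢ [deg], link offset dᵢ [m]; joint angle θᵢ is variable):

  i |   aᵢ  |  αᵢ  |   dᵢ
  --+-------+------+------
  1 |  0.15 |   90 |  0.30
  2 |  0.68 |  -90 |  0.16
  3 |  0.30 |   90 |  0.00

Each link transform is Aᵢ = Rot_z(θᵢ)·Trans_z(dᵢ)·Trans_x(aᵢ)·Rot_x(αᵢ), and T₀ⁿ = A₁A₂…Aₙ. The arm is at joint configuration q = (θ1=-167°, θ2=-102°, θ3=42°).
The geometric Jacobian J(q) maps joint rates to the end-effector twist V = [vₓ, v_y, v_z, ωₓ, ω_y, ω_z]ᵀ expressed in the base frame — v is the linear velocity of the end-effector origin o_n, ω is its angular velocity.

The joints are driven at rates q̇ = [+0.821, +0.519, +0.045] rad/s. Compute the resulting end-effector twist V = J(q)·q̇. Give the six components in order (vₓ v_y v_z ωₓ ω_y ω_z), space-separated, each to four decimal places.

-0.4206 -0.0756 -0.0886 -0.1596 0.4958 0.8116

o_n = [0.0459, -0.0312, -0.5832]
J₁: ẑ×o_n = [0.0312, 0.0459, -0.0000], ω = ẑ
J2: z=[-0.2250, 0.9744, 0.0000] o=[-0.1462, -0.0337, 0.3000] → [-0.8606, -0.1987, -0.1877, -0.2250, 0.9744, 0.0000]
J3: z=[-0.9531, -0.2200, -0.2079] o=[-0.0444, 0.1540, -0.3651] → [0.0095, -0.2266, 0.1964, -0.9531, -0.2200, -0.2079]
V = J·q̇ = [-0.4206, -0.0756, -0.0886, -0.1596, 0.4958, 0.8116]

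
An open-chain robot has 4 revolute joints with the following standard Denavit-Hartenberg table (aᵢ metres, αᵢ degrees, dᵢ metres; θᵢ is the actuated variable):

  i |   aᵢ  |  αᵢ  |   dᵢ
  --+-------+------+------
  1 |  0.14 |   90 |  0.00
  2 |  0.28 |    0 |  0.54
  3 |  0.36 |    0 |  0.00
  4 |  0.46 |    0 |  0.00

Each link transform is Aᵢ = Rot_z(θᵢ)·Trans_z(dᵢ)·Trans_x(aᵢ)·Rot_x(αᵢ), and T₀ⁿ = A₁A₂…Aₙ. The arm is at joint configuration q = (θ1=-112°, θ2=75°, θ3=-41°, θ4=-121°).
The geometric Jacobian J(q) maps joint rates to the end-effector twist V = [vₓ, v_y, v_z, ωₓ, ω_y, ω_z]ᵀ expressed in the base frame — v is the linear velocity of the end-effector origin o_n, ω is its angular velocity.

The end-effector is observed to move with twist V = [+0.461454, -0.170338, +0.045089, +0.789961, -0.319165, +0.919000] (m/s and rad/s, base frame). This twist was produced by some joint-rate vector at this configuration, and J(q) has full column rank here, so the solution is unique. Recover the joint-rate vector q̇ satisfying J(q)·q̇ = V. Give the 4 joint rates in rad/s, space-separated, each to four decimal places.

o_n = [-0.7011, -0.2938, 0.0124]
J₁: ẑ×o_n = [0.2938, -0.7011, 0.0000], ω = ẑ
J2: z=[-0.9272, 0.3746, 0.0000] o=[-0.0524, -0.1298, 0.0000] → [0.0046, 0.0115, 0.3950, -0.9272, 0.3746, 0.0000]
J3: z=[-0.9272, 0.3746, 0.0000] o=[-0.5803, 0.0053, 0.2705] → [-0.0967, -0.2393, 0.3225, -0.9272, 0.3746, 0.0000]
J4: z=[-0.9272, 0.3746, 0.0000] o=[-0.6921, -0.2714, 0.4718] → [-0.1721, -0.4259, 0.0241, -0.9272, 0.3746, 0.0000]
q̇ = J⁺·V = [0.9190, 0.3410, -0.2040, -0.9890]

0.9190 0.3410 -0.2040 -0.9890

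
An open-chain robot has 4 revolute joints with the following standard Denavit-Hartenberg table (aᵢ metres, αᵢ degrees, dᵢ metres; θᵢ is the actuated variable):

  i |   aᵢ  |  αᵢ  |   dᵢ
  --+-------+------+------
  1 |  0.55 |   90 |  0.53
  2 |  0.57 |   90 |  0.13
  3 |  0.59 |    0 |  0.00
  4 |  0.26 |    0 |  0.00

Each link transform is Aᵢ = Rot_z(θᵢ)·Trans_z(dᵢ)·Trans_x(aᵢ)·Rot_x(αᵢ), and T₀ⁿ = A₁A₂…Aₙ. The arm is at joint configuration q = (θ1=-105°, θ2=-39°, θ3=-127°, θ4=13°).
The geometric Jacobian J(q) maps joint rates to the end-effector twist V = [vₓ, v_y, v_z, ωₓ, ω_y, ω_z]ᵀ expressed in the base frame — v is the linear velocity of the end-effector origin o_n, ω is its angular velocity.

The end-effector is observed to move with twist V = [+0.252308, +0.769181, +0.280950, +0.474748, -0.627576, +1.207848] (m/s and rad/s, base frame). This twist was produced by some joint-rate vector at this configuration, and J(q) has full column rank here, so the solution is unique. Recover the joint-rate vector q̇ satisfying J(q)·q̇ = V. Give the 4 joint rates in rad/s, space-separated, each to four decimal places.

0.6110 -0.6210 -0.7380 -0.0300

o_n = [0.3947, -0.7630, 0.4613]
J₁: ẑ×o_n = [0.7630, 0.3947, -0.0000], ω = ẑ
J2: z=[-0.9659, 0.2588, 0.0000] o=[-0.1424, -0.5313, 0.5300] → [-0.0178, -0.0664, 0.0848, -0.9659, 0.2588, 0.0000]
J3: z=[0.1629, 0.6079, -0.7771] o=[-0.3826, -0.9255, 0.1713] → [0.3026, -0.6513, -0.4460, 0.1629, 0.6079, -0.7771]
J4: z=[0.1629, 0.6079, -0.7771] o=[0.1440, -0.7809, 0.3947] → [0.0544, -0.2057, -0.1495, 0.1629, 0.6079, -0.7771]
q̇ = J⁺·V = [0.6110, -0.6210, -0.7380, -0.0300]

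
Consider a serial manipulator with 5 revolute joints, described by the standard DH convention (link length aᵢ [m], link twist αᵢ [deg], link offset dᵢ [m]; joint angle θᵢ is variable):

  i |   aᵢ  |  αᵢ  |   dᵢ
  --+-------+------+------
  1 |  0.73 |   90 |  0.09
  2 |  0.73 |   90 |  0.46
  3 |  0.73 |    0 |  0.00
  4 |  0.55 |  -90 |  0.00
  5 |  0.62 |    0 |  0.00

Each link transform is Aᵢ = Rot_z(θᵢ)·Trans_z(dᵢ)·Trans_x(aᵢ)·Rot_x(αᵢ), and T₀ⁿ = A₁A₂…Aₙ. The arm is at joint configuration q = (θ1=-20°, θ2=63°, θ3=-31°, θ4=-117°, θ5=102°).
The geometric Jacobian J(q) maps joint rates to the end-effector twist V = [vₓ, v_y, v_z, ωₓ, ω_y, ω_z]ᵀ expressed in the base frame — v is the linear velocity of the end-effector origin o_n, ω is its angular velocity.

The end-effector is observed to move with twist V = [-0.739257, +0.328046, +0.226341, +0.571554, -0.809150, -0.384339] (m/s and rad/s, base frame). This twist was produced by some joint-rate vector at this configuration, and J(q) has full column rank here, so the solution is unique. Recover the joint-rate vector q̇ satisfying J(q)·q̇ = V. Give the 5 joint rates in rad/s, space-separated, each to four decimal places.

-0.2040 0.8990 -0.0400 0.8470 0.3940

o_n = [0.6518, -0.0892, 1.2551]
J₁: ẑ×o_n = [0.0892, 0.6518, -0.0000], ω = ẑ
J2: z=[-0.3420, -0.9397, 0.0000] o=[0.6860, -0.2497, 0.0900] → [-1.0948, 0.3985, -0.0870, -0.3420, -0.9397, 0.0000]
J3: z=[0.8373, -0.3047, -0.4540] o=[0.8401, -0.7953, 0.7404] → [0.1637, -0.3455, 0.5338, 0.8373, -0.3047, -0.4540]
J4: z=[0.8373, -0.3047, -0.4540] o=[1.2356, -0.5391, 1.2980] → [0.2173, 0.3009, 0.1988, 0.8373, -0.3047, -0.4540]
J5: z=[0.5161, 0.7146, 0.4722] o=[1.1363, -0.1928, 0.8824] → [0.2174, -0.4211, 0.3997, 0.5161, 0.7146, 0.4722]
q̇ = J⁺·V = [-0.2040, 0.8990, -0.0400, 0.8470, 0.3940]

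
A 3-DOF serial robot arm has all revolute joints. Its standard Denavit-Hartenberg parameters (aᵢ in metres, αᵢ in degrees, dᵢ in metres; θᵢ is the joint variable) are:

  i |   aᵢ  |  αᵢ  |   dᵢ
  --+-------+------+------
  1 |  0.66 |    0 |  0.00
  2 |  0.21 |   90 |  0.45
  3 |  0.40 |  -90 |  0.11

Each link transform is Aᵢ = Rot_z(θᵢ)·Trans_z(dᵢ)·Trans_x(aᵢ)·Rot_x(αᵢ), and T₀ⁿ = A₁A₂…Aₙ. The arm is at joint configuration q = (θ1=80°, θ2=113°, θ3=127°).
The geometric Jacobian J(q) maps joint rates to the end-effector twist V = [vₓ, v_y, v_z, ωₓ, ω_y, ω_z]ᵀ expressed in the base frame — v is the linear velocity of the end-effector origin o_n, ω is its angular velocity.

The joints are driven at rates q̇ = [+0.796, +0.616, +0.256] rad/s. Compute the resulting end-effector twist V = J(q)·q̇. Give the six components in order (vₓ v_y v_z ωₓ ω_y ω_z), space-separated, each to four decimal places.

-0.5988 0.1170 -0.0616 -0.0576 0.2494 1.4120

o_n = [0.1198, 0.7641, 0.7695]
J₁: ẑ×o_n = [-0.7641, 0.1198, 0.0000], ω = ẑ
J2: z=[0.0000, 0.0000, 1.0000] o=[0.1146, 0.6500, 0.0000] → [-0.1141, 0.0052, 0.0000, 0.0000, 0.0000, 1.0000]
J3: z=[-0.2250, 0.9744, 0.0000] o=[-0.0900, 0.6027, 0.4500] → [0.3113, 0.0719, -0.2407, -0.2250, 0.9744, 0.0000]
V = J·q̇ = [-0.5988, 0.1170, -0.0616, -0.0576, 0.2494, 1.4120]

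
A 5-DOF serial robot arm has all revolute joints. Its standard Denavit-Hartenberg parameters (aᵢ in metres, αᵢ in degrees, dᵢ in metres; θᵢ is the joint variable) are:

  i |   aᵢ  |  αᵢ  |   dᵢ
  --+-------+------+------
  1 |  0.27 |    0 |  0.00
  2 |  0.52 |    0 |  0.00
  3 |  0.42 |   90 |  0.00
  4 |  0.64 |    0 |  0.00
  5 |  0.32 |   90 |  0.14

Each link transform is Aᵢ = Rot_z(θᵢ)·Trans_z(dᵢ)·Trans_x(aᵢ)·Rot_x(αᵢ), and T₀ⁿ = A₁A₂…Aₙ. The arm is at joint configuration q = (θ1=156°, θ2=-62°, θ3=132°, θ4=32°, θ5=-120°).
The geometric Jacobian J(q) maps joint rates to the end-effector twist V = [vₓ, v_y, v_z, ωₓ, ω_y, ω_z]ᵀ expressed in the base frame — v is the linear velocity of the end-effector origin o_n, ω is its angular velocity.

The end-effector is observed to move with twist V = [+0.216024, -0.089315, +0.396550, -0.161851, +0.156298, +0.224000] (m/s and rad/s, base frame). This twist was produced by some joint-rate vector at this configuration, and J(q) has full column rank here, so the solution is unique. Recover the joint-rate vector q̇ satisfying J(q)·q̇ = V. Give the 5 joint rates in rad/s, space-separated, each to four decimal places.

0.1580 -0.1140 0.1800 0.7260 -0.5010

o_n = [-1.0602, 0.0252, 0.0193]
J₁: ẑ×o_n = [-0.0252, -1.0602, 0.0000], ω = ẑ
J2: z=[0.0000, 0.0000, 1.0000] o=[-0.2467, 0.1098, 0.0000] → [0.0846, -0.8135, 0.0000, 0.0000, 0.0000, 1.0000]
J3: z=[0.0000, 0.0000, 1.0000] o=[-0.2829, 0.6286, 0.0000] → [0.6033, -0.7772, 0.0000, 0.0000, 0.0000, 1.0000]
J4: z=[-0.7193, 0.6947, 0.0000] o=[-0.5747, 0.3264, 0.0000] → [0.0134, 0.0139, 0.5539, -0.7193, 0.6947, 0.0000]
J5: z=[-0.7193, 0.6947, 0.0000] o=[-0.9517, -0.0640, 0.3391] → [-0.2222, -0.2300, 0.0112, -0.7193, 0.6947, 0.0000]
q̇ = J⁺·V = [0.1580, -0.1140, 0.1800, 0.7260, -0.5010]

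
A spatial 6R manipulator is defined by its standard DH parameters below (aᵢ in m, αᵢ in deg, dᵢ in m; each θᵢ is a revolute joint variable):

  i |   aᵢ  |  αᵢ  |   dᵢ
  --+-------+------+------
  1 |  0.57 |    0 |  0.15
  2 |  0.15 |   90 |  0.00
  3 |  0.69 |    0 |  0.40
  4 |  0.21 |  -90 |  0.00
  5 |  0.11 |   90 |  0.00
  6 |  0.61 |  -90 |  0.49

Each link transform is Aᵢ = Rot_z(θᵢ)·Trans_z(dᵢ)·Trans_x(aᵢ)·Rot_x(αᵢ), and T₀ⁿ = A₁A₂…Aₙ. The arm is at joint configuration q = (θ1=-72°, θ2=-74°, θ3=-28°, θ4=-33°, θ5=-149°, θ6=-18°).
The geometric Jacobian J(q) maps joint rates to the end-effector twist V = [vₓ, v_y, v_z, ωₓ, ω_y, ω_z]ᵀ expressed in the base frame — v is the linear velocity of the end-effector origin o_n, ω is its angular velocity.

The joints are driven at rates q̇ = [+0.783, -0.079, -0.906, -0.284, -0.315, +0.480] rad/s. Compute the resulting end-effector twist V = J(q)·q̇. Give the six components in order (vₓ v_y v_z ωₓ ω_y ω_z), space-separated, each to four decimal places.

0.0718 -0.6081 0.1950 1.2233 -1.1066 0.7675

o_n = [-0.2494, -0.4245, 0.2891]
J₁: ẑ×o_n = [0.4245, -0.2494, 0.0000], ω = ẑ
J2: z=[0.0000, 0.0000, 1.0000] o=[0.1761, -0.5421, 0.1500] → [-0.1176, -0.4255, 0.0000, 0.0000, 0.0000, 1.0000]
J3: z=[-0.5592, 0.8290, 0.0000] o=[0.0518, -0.6260, 0.1500] → [0.1153, 0.0778, 0.1370, -0.5592, 0.8290, 0.0000]
J4: z=[-0.5592, 0.8290, 0.0000] o=[-0.6770, -0.6350, -0.1739] → [0.3839, 0.2589, -0.4722, -0.5592, 0.8290, 0.0000]
J5: z=[-0.7251, -0.4891, 0.4848] o=[-0.7614, -0.6920, -0.3576] → [-0.4460, 0.7172, 0.0565, -0.7251, -0.4891, 0.4848]
J6: z=[0.6863, -0.5710, 0.4505] o=[-0.7552, -0.6194, -0.2751] → [-0.4100, -0.1594, 0.4226, 0.6863, -0.5710, 0.4505]
V = J·q̇ = [0.0718, -0.6081, 0.1950, 1.2233, -1.1066, 0.7675]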